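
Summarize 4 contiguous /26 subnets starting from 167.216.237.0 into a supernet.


Original prefix: /26
Number of subnets: 4 = 2^2
New prefix = 26 - 2 = 24
Supernet: 167.216.237.0/24


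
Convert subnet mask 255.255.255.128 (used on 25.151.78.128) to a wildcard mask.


Subnet mask: 255.255.255.128
Wildcard = 255.255.255.255 - subnet mask
255 - 255 = 0
255 - 255 = 0
255 - 255 = 0
255 - 128 = 127
Wildcard: 0.0.0.127


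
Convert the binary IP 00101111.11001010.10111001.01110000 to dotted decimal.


00101111 = 47
11001010 = 202
10111001 = 185
01110000 = 112
IP: 47.202.185.112


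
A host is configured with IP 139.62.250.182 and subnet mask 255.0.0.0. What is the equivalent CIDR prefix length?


Binary: 11111111.00000000.00000000.00000000
Count leading 1s
Prefix: /8


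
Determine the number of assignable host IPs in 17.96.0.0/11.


Host bits = 32 - 11 = 21
Total addresses = 2^21 = 2097152
Usable = total - 2 (network and broadcast)
Usable hosts: 2097150


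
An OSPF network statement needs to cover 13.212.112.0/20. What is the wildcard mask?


Subnet mask: 255.255.240.0
Wildcard = 255.255.255.255 - subnet mask
255 - 255 = 0
255 - 255 = 0
255 - 240 = 15
255 - 0 = 255
Wildcard: 0.0.15.255


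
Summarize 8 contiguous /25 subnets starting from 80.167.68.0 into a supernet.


Original prefix: /25
Number of subnets: 8 = 2^3
New prefix = 25 - 3 = 22
Supernet: 80.167.68.0/22


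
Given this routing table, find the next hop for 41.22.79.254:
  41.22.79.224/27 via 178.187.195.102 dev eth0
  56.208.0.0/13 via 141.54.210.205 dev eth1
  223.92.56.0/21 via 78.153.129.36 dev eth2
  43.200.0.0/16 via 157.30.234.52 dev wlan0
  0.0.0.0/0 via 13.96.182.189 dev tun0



Longest prefix match for 41.22.79.254:
  /27 41.22.79.224: MATCH
  /13 56.208.0.0: no
  /21 223.92.56.0: no
  /16 43.200.0.0: no
  /0 0.0.0.0: MATCH
Selected: next-hop 178.187.195.102 via eth0 (matched /27)


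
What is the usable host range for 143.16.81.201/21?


Network: 143.16.80.0
Broadcast: 143.16.87.255
First usable = network + 1
Last usable = broadcast - 1
Range: 143.16.80.1 to 143.16.87.254


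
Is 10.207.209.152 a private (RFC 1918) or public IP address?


RFC 1918 private ranges:
  10.0.0.0/8 (10.0.0.0 - 10.255.255.255)
  172.16.0.0/12 (172.16.0.0 - 172.31.255.255)
  192.168.0.0/16 (192.168.0.0 - 192.168.255.255)
Private (in 10.0.0.0/8)


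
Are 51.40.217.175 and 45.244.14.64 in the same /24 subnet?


Mask: 255.255.255.0
51.40.217.175 AND mask = 51.40.217.0
45.244.14.64 AND mask = 45.244.14.0
No, different subnets (51.40.217.0 vs 45.244.14.0)


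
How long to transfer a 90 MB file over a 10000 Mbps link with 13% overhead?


Effective throughput = 10000 * (1 - 13/100) = 8700 Mbps
File size in Mb = 90 * 8 = 720 Mb
Time = 720 / 8700
Time = 0.0828 seconds


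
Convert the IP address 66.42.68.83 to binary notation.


66 = 01000010
42 = 00101010
68 = 01000100
83 = 01010011
Binary: 01000010.00101010.01000100.01010011


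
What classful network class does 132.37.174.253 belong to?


First octet: 132
Binary: 10000100
10xxxxxx -> Class B (128-191)
Class B, default mask 255.255.0.0 (/16)


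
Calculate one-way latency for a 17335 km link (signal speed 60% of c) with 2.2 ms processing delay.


Speed = 0.6 * 3e5 km/s = 180000 km/s
Propagation delay = 17335 / 180000 = 0.0963 s = 96.3056 ms
Processing delay = 2.2 ms
Total one-way latency = 98.5056 ms


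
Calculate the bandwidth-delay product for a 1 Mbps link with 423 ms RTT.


BDP = bandwidth * RTT
= 1 Mbps * 423 ms
= 1 * 1e6 * 423 / 1000 bits
= 423000 bits
= 52875 bytes
= 51.6357 KB
BDP = 423000 bits (52875 bytes)


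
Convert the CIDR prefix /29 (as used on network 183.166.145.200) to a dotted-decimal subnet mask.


/29 means 29 network bits, 3 host bits
Binary: 11111111111111111111111111111000
Mask: 255.255.255.248


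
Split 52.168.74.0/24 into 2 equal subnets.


New prefix = 24 + 1 = 25
Each subnet has 128 addresses
  52.168.74.0/25
  52.168.74.128/25
Subnets: 52.168.74.0/25, 52.168.74.128/25


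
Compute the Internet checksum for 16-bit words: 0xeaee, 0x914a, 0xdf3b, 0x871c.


Sum all words (with carry folding):
+ 0xeaee = 0xeaee
+ 0x914a = 0x7c39
+ 0xdf3b = 0x5b75
+ 0x871c = 0xe291
One's complement: ~0xe291
Checksum = 0x1d6e


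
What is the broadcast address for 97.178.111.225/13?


Network: 97.176.0.0/13
Host bits = 19
Set all host bits to 1:
Broadcast: 97.183.255.255


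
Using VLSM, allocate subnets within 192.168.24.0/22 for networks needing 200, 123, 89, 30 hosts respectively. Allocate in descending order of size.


200 hosts -> /24 (254 usable): 192.168.24.0/24
123 hosts -> /25 (126 usable): 192.168.25.0/25
89 hosts -> /25 (126 usable): 192.168.25.128/25
30 hosts -> /27 (30 usable): 192.168.26.0/27
Allocation: 192.168.24.0/24 (200 hosts, 254 usable); 192.168.25.0/25 (123 hosts, 126 usable); 192.168.25.128/25 (89 hosts, 126 usable); 192.168.26.0/27 (30 hosts, 30 usable)


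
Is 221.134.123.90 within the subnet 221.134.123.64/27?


Subnet network: 221.134.123.64
Test IP AND mask: 221.134.123.64
Yes, 221.134.123.90 is in 221.134.123.64/27


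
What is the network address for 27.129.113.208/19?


IP:   00011011.10000001.01110001.11010000
Mask: 11111111.11111111.11100000.00000000
AND operation:
Net:  00011011.10000001.01100000.00000000
Network: 27.129.96.0/19


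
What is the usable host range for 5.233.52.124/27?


Network: 5.233.52.96
Broadcast: 5.233.52.127
First usable = network + 1
Last usable = broadcast - 1
Range: 5.233.52.97 to 5.233.52.126


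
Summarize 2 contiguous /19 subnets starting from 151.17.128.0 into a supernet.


Original prefix: /19
Number of subnets: 2 = 2^1
New prefix = 19 - 1 = 18
Supernet: 151.17.128.0/18


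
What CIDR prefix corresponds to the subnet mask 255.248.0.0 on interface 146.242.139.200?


Binary: 11111111.11111000.00000000.00000000
Count leading 1s
Prefix: /13


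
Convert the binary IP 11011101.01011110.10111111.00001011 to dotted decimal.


11011101 = 221
01011110 = 94
10111111 = 191
00001011 = 11
IP: 221.94.191.11


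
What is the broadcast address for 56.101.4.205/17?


Network: 56.101.0.0/17
Host bits = 15
Set all host bits to 1:
Broadcast: 56.101.127.255


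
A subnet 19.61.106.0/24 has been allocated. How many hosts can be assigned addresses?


Host bits = 32 - 24 = 8
Total addresses = 2^8 = 256
Usable = total - 2 (network and broadcast)
Usable hosts: 254


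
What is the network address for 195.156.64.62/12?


IP:   11000011.10011100.01000000.00111110
Mask: 11111111.11110000.00000000.00000000
AND operation:
Net:  11000011.10010000.00000000.00000000
Network: 195.144.0.0/12


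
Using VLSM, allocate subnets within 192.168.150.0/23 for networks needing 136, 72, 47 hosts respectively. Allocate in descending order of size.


136 hosts -> /24 (254 usable): 192.168.150.0/24
72 hosts -> /25 (126 usable): 192.168.151.0/25
47 hosts -> /26 (62 usable): 192.168.151.128/26
Allocation: 192.168.150.0/24 (136 hosts, 254 usable); 192.168.151.0/25 (72 hosts, 126 usable); 192.168.151.128/26 (47 hosts, 62 usable)


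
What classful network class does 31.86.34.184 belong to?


First octet: 31
Binary: 00011111
0xxxxxxx -> Class A (1-126)
Class A, default mask 255.0.0.0 (/8)


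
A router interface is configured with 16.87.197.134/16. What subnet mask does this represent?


/16 means 16 network bits, 16 host bits
Binary: 11111111111111110000000000000000
Mask: 255.255.0.0


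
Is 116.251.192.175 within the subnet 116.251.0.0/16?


Subnet network: 116.251.0.0
Test IP AND mask: 116.251.0.0
Yes, 116.251.192.175 is in 116.251.0.0/16


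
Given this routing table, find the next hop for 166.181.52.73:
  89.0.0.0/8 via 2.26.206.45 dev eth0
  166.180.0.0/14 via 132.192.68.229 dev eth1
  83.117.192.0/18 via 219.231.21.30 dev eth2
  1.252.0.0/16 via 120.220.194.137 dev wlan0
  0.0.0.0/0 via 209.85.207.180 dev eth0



Longest prefix match for 166.181.52.73:
  /8 89.0.0.0: no
  /14 166.180.0.0: MATCH
  /18 83.117.192.0: no
  /16 1.252.0.0: no
  /0 0.0.0.0: MATCH
Selected: next-hop 132.192.68.229 via eth1 (matched /14)


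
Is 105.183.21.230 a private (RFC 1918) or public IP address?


RFC 1918 private ranges:
  10.0.0.0/8 (10.0.0.0 - 10.255.255.255)
  172.16.0.0/12 (172.16.0.0 - 172.31.255.255)
  192.168.0.0/16 (192.168.0.0 - 192.168.255.255)
Public (not in any RFC 1918 range)


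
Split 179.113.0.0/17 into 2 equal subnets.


New prefix = 17 + 1 = 18
Each subnet has 16384 addresses
  179.113.0.0/18
  179.113.64.0/18
Subnets: 179.113.0.0/18, 179.113.64.0/18


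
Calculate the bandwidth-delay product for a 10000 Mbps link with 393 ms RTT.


BDP = bandwidth * RTT
= 10000 Mbps * 393 ms
= 10000 * 1e6 * 393 / 1000 bits
= 3930000000 bits
= 491250000 bytes
= 479736.3281 KB
BDP = 3930000000 bits (491250000 bytes)


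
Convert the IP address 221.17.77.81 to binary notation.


221 = 11011101
17 = 00010001
77 = 01001101
81 = 01010001
Binary: 11011101.00010001.01001101.01010001


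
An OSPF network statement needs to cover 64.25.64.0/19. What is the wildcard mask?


Subnet mask: 255.255.224.0
Wildcard = 255.255.255.255 - subnet mask
255 - 255 = 0
255 - 255 = 0
255 - 224 = 31
255 - 0 = 255
Wildcard: 0.0.31.255


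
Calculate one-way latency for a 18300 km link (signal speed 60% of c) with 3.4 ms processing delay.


Speed = 0.6 * 3e5 km/s = 180000 km/s
Propagation delay = 18300 / 180000 = 0.1017 s = 101.6667 ms
Processing delay = 3.4 ms
Total one-way latency = 105.0667 ms


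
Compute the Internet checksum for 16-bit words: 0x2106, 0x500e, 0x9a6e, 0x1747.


Sum all words (with carry folding):
+ 0x2106 = 0x2106
+ 0x500e = 0x7114
+ 0x9a6e = 0x0b83
+ 0x1747 = 0x22ca
One's complement: ~0x22ca
Checksum = 0xdd35


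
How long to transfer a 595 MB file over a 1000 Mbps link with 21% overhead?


Effective throughput = 1000 * (1 - 21/100) = 790 Mbps
File size in Mb = 595 * 8 = 4760 Mb
Time = 4760 / 790
Time = 6.0253 seconds


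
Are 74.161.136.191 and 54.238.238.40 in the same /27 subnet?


Mask: 255.255.255.224
74.161.136.191 AND mask = 74.161.136.160
54.238.238.40 AND mask = 54.238.238.32
No, different subnets (74.161.136.160 vs 54.238.238.32)


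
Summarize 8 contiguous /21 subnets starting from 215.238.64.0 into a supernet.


Original prefix: /21
Number of subnets: 8 = 2^3
New prefix = 21 - 3 = 18
Supernet: 215.238.64.0/18


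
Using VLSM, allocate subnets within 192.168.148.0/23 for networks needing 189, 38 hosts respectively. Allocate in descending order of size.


189 hosts -> /24 (254 usable): 192.168.148.0/24
38 hosts -> /26 (62 usable): 192.168.149.0/26
Allocation: 192.168.148.0/24 (189 hosts, 254 usable); 192.168.149.0/26 (38 hosts, 62 usable)


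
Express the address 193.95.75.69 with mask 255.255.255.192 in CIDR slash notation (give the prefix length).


Binary: 11111111.11111111.11111111.11000000
Count leading 1s
Prefix: /26


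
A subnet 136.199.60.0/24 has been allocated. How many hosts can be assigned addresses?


Host bits = 32 - 24 = 8
Total addresses = 2^8 = 256
Usable = total - 2 (network and broadcast)
Usable hosts: 254


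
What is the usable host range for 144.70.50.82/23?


Network: 144.70.50.0
Broadcast: 144.70.51.255
First usable = network + 1
Last usable = broadcast - 1
Range: 144.70.50.1 to 144.70.51.254


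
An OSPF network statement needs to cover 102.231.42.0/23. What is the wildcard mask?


Subnet mask: 255.255.254.0
Wildcard = 255.255.255.255 - subnet mask
255 - 255 = 0
255 - 255 = 0
255 - 254 = 1
255 - 0 = 255
Wildcard: 0.0.1.255


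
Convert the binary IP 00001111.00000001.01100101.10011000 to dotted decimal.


00001111 = 15
00000001 = 1
01100101 = 101
10011000 = 152
IP: 15.1.101.152


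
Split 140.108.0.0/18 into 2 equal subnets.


New prefix = 18 + 1 = 19
Each subnet has 8192 addresses
  140.108.0.0/19
  140.108.32.0/19
Subnets: 140.108.0.0/19, 140.108.32.0/19


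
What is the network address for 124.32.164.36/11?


IP:   01111100.00100000.10100100.00100100
Mask: 11111111.11100000.00000000.00000000
AND operation:
Net:  01111100.00100000.00000000.00000000
Network: 124.32.0.0/11


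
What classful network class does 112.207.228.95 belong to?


First octet: 112
Binary: 01110000
0xxxxxxx -> Class A (1-126)
Class A, default mask 255.0.0.0 (/8)


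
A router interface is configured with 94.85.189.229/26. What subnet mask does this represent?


/26 means 26 network bits, 6 host bits
Binary: 11111111111111111111111111000000
Mask: 255.255.255.192


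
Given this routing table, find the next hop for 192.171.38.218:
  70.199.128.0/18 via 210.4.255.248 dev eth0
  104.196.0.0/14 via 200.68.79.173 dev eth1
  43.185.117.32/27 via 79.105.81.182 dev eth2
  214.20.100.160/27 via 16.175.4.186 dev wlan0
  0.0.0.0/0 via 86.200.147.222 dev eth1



Longest prefix match for 192.171.38.218:
  /18 70.199.128.0: no
  /14 104.196.0.0: no
  /27 43.185.117.32: no
  /27 214.20.100.160: no
  /0 0.0.0.0: MATCH
Selected: next-hop 86.200.147.222 via eth1 (matched /0)


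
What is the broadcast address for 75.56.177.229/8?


Network: 75.0.0.0/8
Host bits = 24
Set all host bits to 1:
Broadcast: 75.255.255.255


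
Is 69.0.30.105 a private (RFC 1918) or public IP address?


RFC 1918 private ranges:
  10.0.0.0/8 (10.0.0.0 - 10.255.255.255)
  172.16.0.0/12 (172.16.0.0 - 172.31.255.255)
  192.168.0.0/16 (192.168.0.0 - 192.168.255.255)
Public (not in any RFC 1918 range)


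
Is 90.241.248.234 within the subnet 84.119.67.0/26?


Subnet network: 84.119.67.0
Test IP AND mask: 90.241.248.192
No, 90.241.248.234 is not in 84.119.67.0/26


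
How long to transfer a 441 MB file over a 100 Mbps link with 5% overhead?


Effective throughput = 100 * (1 - 5/100) = 95 Mbps
File size in Mb = 441 * 8 = 3528 Mb
Time = 3528 / 95
Time = 37.1368 seconds


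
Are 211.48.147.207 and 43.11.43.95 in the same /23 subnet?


Mask: 255.255.254.0
211.48.147.207 AND mask = 211.48.146.0
43.11.43.95 AND mask = 43.11.42.0
No, different subnets (211.48.146.0 vs 43.11.42.0)


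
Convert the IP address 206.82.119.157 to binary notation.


206 = 11001110
82 = 01010010
119 = 01110111
157 = 10011101
Binary: 11001110.01010010.01110111.10011101


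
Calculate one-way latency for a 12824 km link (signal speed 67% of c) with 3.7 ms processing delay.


Speed = 0.67 * 3e5 km/s = 201000 km/s
Propagation delay = 12824 / 201000 = 0.0638 s = 63.801 ms
Processing delay = 3.7 ms
Total one-way latency = 67.501 ms


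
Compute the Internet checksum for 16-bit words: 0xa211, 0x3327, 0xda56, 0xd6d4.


Sum all words (with carry folding):
+ 0xa211 = 0xa211
+ 0x3327 = 0xd538
+ 0xda56 = 0xaf8f
+ 0xd6d4 = 0x8664
One's complement: ~0x8664
Checksum = 0x799b


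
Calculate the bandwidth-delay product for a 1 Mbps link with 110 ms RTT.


BDP = bandwidth * RTT
= 1 Mbps * 110 ms
= 1 * 1e6 * 110 / 1000 bits
= 110000 bits
= 13750 bytes
= 13.4277 KB
BDP = 110000 bits (13750 bytes)


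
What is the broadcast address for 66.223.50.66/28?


Network: 66.223.50.64/28
Host bits = 4
Set all host bits to 1:
Broadcast: 66.223.50.79


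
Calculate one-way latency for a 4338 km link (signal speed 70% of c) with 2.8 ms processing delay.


Speed = 0.7 * 3e5 km/s = 210000 km/s
Propagation delay = 4338 / 210000 = 0.0207 s = 20.6571 ms
Processing delay = 2.8 ms
Total one-way latency = 23.4571 ms


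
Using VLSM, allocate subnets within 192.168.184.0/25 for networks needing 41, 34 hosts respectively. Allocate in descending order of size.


41 hosts -> /26 (62 usable): 192.168.184.0/26
34 hosts -> /26 (62 usable): 192.168.184.64/26
Allocation: 192.168.184.0/26 (41 hosts, 62 usable); 192.168.184.64/26 (34 hosts, 62 usable)


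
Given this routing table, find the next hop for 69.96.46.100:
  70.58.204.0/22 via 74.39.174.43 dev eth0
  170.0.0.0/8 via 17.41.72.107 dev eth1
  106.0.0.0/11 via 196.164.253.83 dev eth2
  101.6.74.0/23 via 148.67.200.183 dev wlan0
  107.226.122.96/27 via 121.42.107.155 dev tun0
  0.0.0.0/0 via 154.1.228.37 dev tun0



Longest prefix match for 69.96.46.100:
  /22 70.58.204.0: no
  /8 170.0.0.0: no
  /11 106.0.0.0: no
  /23 101.6.74.0: no
  /27 107.226.122.96: no
  /0 0.0.0.0: MATCH
Selected: next-hop 154.1.228.37 via tun0 (matched /0)


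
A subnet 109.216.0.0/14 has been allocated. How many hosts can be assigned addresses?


Host bits = 32 - 14 = 18
Total addresses = 2^18 = 262144
Usable = total - 2 (network and broadcast)
Usable hosts: 262142


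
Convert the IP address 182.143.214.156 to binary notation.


182 = 10110110
143 = 10001111
214 = 11010110
156 = 10011100
Binary: 10110110.10001111.11010110.10011100


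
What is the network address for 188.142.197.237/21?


IP:   10111100.10001110.11000101.11101101
Mask: 11111111.11111111.11111000.00000000
AND operation:
Net:  10111100.10001110.11000000.00000000
Network: 188.142.192.0/21


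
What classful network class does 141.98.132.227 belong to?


First octet: 141
Binary: 10001101
10xxxxxx -> Class B (128-191)
Class B, default mask 255.255.0.0 (/16)


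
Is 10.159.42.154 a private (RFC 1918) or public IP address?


RFC 1918 private ranges:
  10.0.0.0/8 (10.0.0.0 - 10.255.255.255)
  172.16.0.0/12 (172.16.0.0 - 172.31.255.255)
  192.168.0.0/16 (192.168.0.0 - 192.168.255.255)
Private (in 10.0.0.0/8)


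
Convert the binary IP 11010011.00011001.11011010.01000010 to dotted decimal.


11010011 = 211
00011001 = 25
11011010 = 218
01000010 = 66
IP: 211.25.218.66


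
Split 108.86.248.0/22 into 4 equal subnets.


New prefix = 22 + 2 = 24
Each subnet has 256 addresses
  108.86.248.0/24
  108.86.249.0/24
  108.86.250.0/24
  108.86.251.0/24
Subnets: 108.86.248.0/24, 108.86.249.0/24, 108.86.250.0/24, 108.86.251.0/24


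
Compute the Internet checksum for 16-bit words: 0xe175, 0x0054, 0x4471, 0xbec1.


Sum all words (with carry folding):
+ 0xe175 = 0xe175
+ 0x0054 = 0xe1c9
+ 0x4471 = 0x263b
+ 0xbec1 = 0xe4fc
One's complement: ~0xe4fc
Checksum = 0x1b03


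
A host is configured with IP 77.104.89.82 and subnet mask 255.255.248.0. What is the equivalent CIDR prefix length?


Binary: 11111111.11111111.11111000.00000000
Count leading 1s
Prefix: /21


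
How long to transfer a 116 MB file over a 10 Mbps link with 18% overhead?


Effective throughput = 10 * (1 - 18/100) = 8.2 Mbps
File size in Mb = 116 * 8 = 928 Mb
Time = 928 / 8.2
Time = 113.1707 seconds


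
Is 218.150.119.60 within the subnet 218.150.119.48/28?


Subnet network: 218.150.119.48
Test IP AND mask: 218.150.119.48
Yes, 218.150.119.60 is in 218.150.119.48/28


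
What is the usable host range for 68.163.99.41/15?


Network: 68.162.0.0
Broadcast: 68.163.255.255
First usable = network + 1
Last usable = broadcast - 1
Range: 68.162.0.1 to 68.163.255.254


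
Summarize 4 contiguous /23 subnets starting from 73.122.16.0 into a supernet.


Original prefix: /23
Number of subnets: 4 = 2^2
New prefix = 23 - 2 = 21
Supernet: 73.122.16.0/21


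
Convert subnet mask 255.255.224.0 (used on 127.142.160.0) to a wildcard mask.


Subnet mask: 255.255.224.0
Wildcard = 255.255.255.255 - subnet mask
255 - 255 = 0
255 - 255 = 0
255 - 224 = 31
255 - 0 = 255
Wildcard: 0.0.31.255


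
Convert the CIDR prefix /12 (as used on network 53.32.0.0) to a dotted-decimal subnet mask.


/12 means 12 network bits, 20 host bits
Binary: 11111111111100000000000000000000
Mask: 255.240.0.0


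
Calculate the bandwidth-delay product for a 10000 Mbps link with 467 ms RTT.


BDP = bandwidth * RTT
= 10000 Mbps * 467 ms
= 10000 * 1e6 * 467 / 1000 bits
= 4670000000 bits
= 583750000 bytes
= 570068.3594 KB
BDP = 4670000000 bits (583750000 bytes)


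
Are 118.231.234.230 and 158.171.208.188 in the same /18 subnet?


Mask: 255.255.192.0
118.231.234.230 AND mask = 118.231.192.0
158.171.208.188 AND mask = 158.171.192.0
No, different subnets (118.231.192.0 vs 158.171.192.0)


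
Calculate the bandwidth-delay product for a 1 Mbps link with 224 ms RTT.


BDP = bandwidth * RTT
= 1 Mbps * 224 ms
= 1 * 1e6 * 224 / 1000 bits
= 224000 bits
= 28000 bytes
= 27.3438 KB
BDP = 224000 bits (28000 bytes)


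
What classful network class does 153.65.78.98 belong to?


First octet: 153
Binary: 10011001
10xxxxxx -> Class B (128-191)
Class B, default mask 255.255.0.0 (/16)


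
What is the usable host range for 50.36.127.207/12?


Network: 50.32.0.0
Broadcast: 50.47.255.255
First usable = network + 1
Last usable = broadcast - 1
Range: 50.32.0.1 to 50.47.255.254


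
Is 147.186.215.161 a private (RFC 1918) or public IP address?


RFC 1918 private ranges:
  10.0.0.0/8 (10.0.0.0 - 10.255.255.255)
  172.16.0.0/12 (172.16.0.0 - 172.31.255.255)
  192.168.0.0/16 (192.168.0.0 - 192.168.255.255)
Public (not in any RFC 1918 range)


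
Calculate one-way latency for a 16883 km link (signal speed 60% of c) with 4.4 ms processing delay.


Speed = 0.6 * 3e5 km/s = 180000 km/s
Propagation delay = 16883 / 180000 = 0.0938 s = 93.7944 ms
Processing delay = 4.4 ms
Total one-way latency = 98.1944 ms


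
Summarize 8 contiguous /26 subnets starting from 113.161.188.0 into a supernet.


Original prefix: /26
Number of subnets: 8 = 2^3
New prefix = 26 - 3 = 23
Supernet: 113.161.188.0/23


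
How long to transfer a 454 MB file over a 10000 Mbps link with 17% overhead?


Effective throughput = 10000 * (1 - 17/100) = 8300 Mbps
File size in Mb = 454 * 8 = 3632 Mb
Time = 3632 / 8300
Time = 0.4376 seconds


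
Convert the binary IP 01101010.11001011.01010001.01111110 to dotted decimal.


01101010 = 106
11001011 = 203
01010001 = 81
01111110 = 126
IP: 106.203.81.126


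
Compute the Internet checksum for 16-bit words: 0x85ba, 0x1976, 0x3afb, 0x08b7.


Sum all words (with carry folding):
+ 0x85ba = 0x85ba
+ 0x1976 = 0x9f30
+ 0x3afb = 0xda2b
+ 0x08b7 = 0xe2e2
One's complement: ~0xe2e2
Checksum = 0x1d1d


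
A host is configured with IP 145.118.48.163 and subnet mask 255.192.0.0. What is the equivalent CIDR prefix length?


Binary: 11111111.11000000.00000000.00000000
Count leading 1s
Prefix: /10


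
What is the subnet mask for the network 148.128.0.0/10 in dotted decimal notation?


/10 means 10 network bits, 22 host bits
Binary: 11111111110000000000000000000000
Mask: 255.192.0.0


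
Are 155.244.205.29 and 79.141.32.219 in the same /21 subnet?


Mask: 255.255.248.0
155.244.205.29 AND mask = 155.244.200.0
79.141.32.219 AND mask = 79.141.32.0
No, different subnets (155.244.200.0 vs 79.141.32.0)


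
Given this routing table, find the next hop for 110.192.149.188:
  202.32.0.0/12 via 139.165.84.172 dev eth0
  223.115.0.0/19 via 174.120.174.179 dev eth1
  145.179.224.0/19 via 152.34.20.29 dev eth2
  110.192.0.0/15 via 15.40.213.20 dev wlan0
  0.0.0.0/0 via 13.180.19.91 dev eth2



Longest prefix match for 110.192.149.188:
  /12 202.32.0.0: no
  /19 223.115.0.0: no
  /19 145.179.224.0: no
  /15 110.192.0.0: MATCH
  /0 0.0.0.0: MATCH
Selected: next-hop 15.40.213.20 via wlan0 (matched /15)


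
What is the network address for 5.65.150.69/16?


IP:   00000101.01000001.10010110.01000101
Mask: 11111111.11111111.00000000.00000000
AND operation:
Net:  00000101.01000001.00000000.00000000
Network: 5.65.0.0/16


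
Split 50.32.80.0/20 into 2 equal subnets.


New prefix = 20 + 1 = 21
Each subnet has 2048 addresses
  50.32.80.0/21
  50.32.88.0/21
Subnets: 50.32.80.0/21, 50.32.88.0/21


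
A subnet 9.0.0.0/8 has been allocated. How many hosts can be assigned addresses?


Host bits = 32 - 8 = 24
Total addresses = 2^24 = 16777216
Usable = total - 2 (network and broadcast)
Usable hosts: 16777214


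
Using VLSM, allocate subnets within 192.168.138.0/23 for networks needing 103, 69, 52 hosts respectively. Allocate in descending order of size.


103 hosts -> /25 (126 usable): 192.168.138.0/25
69 hosts -> /25 (126 usable): 192.168.138.128/25
52 hosts -> /26 (62 usable): 192.168.139.0/26
Allocation: 192.168.138.0/25 (103 hosts, 126 usable); 192.168.138.128/25 (69 hosts, 126 usable); 192.168.139.0/26 (52 hosts, 62 usable)


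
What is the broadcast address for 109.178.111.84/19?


Network: 109.178.96.0/19
Host bits = 13
Set all host bits to 1:
Broadcast: 109.178.127.255


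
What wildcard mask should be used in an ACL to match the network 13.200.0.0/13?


Subnet mask: 255.248.0.0
Wildcard = 255.255.255.255 - subnet mask
255 - 255 = 0
255 - 248 = 7
255 - 0 = 255
255 - 0 = 255
Wildcard: 0.7.255.255


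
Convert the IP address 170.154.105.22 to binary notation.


170 = 10101010
154 = 10011010
105 = 01101001
22 = 00010110
Binary: 10101010.10011010.01101001.00010110


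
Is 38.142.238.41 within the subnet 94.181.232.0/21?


Subnet network: 94.181.232.0
Test IP AND mask: 38.142.232.0
No, 38.142.238.41 is not in 94.181.232.0/21


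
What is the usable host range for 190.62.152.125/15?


Network: 190.62.0.0
Broadcast: 190.63.255.255
First usable = network + 1
Last usable = broadcast - 1
Range: 190.62.0.1 to 190.63.255.254


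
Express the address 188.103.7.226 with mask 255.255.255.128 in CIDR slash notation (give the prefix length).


Binary: 11111111.11111111.11111111.10000000
Count leading 1s
Prefix: /25


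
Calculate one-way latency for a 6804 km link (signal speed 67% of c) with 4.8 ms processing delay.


Speed = 0.67 * 3e5 km/s = 201000 km/s
Propagation delay = 6804 / 201000 = 0.0339 s = 33.8507 ms
Processing delay = 4.8 ms
Total one-way latency = 38.6507 ms


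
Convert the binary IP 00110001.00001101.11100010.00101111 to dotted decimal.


00110001 = 49
00001101 = 13
11100010 = 226
00101111 = 47
IP: 49.13.226.47


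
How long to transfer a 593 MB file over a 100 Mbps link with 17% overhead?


Effective throughput = 100 * (1 - 17/100) = 83 Mbps
File size in Mb = 593 * 8 = 4744 Mb
Time = 4744 / 83
Time = 57.1566 seconds


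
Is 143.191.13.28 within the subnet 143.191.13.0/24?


Subnet network: 143.191.13.0
Test IP AND mask: 143.191.13.0
Yes, 143.191.13.28 is in 143.191.13.0/24


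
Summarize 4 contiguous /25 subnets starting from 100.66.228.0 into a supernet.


Original prefix: /25
Number of subnets: 4 = 2^2
New prefix = 25 - 2 = 23
Supernet: 100.66.228.0/23


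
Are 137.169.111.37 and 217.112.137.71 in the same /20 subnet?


Mask: 255.255.240.0
137.169.111.37 AND mask = 137.169.96.0
217.112.137.71 AND mask = 217.112.128.0
No, different subnets (137.169.96.0 vs 217.112.128.0)


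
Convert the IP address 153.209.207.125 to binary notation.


153 = 10011001
209 = 11010001
207 = 11001111
125 = 01111101
Binary: 10011001.11010001.11001111.01111101


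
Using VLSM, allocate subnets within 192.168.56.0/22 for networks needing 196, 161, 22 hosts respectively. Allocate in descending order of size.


196 hosts -> /24 (254 usable): 192.168.56.0/24
161 hosts -> /24 (254 usable): 192.168.57.0/24
22 hosts -> /27 (30 usable): 192.168.58.0/27
Allocation: 192.168.56.0/24 (196 hosts, 254 usable); 192.168.57.0/24 (161 hosts, 254 usable); 192.168.58.0/27 (22 hosts, 30 usable)


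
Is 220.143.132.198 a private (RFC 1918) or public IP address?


RFC 1918 private ranges:
  10.0.0.0/8 (10.0.0.0 - 10.255.255.255)
  172.16.0.0/12 (172.16.0.0 - 172.31.255.255)
  192.168.0.0/16 (192.168.0.0 - 192.168.255.255)
Public (not in any RFC 1918 range)


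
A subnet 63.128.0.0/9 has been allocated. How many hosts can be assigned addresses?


Host bits = 32 - 9 = 23
Total addresses = 2^23 = 8388608
Usable = total - 2 (network and broadcast)
Usable hosts: 8388606


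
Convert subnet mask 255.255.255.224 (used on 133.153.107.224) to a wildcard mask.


Subnet mask: 255.255.255.224
Wildcard = 255.255.255.255 - subnet mask
255 - 255 = 0
255 - 255 = 0
255 - 255 = 0
255 - 224 = 31
Wildcard: 0.0.0.31


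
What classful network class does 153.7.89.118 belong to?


First octet: 153
Binary: 10011001
10xxxxxx -> Class B (128-191)
Class B, default mask 255.255.0.0 (/16)


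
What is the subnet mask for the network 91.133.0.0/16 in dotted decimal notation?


/16 means 16 network bits, 16 host bits
Binary: 11111111111111110000000000000000
Mask: 255.255.0.0


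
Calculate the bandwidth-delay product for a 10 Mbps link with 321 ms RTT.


BDP = bandwidth * RTT
= 10 Mbps * 321 ms
= 10 * 1e6 * 321 / 1000 bits
= 3210000 bits
= 401250 bytes
= 391.8457 KB
BDP = 3210000 bits (401250 bytes)


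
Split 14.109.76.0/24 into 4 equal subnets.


New prefix = 24 + 2 = 26
Each subnet has 64 addresses
  14.109.76.0/26
  14.109.76.64/26
  14.109.76.128/26
  14.109.76.192/26
Subnets: 14.109.76.0/26, 14.109.76.64/26, 14.109.76.128/26, 14.109.76.192/26


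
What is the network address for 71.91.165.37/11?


IP:   01000111.01011011.10100101.00100101
Mask: 11111111.11100000.00000000.00000000
AND operation:
Net:  01000111.01000000.00000000.00000000
Network: 71.64.0.0/11


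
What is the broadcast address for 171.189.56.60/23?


Network: 171.189.56.0/23
Host bits = 9
Set all host bits to 1:
Broadcast: 171.189.57.255


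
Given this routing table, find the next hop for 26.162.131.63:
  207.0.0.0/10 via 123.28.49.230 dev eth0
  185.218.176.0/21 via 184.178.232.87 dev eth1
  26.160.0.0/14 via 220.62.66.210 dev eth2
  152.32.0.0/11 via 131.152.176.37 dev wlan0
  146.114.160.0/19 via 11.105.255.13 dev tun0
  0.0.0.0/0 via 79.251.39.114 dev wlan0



Longest prefix match for 26.162.131.63:
  /10 207.0.0.0: no
  /21 185.218.176.0: no
  /14 26.160.0.0: MATCH
  /11 152.32.0.0: no
  /19 146.114.160.0: no
  /0 0.0.0.0: MATCH
Selected: next-hop 220.62.66.210 via eth2 (matched /14)


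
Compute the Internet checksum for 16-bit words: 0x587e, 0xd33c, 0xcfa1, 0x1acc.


Sum all words (with carry folding):
+ 0x587e = 0x587e
+ 0xd33c = 0x2bbb
+ 0xcfa1 = 0xfb5c
+ 0x1acc = 0x1629
One's complement: ~0x1629
Checksum = 0xe9d6


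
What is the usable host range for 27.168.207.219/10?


Network: 27.128.0.0
Broadcast: 27.191.255.255
First usable = network + 1
Last usable = broadcast - 1
Range: 27.128.0.1 to 27.191.255.254


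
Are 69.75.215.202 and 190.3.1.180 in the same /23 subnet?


Mask: 255.255.254.0
69.75.215.202 AND mask = 69.75.214.0
190.3.1.180 AND mask = 190.3.0.0
No, different subnets (69.75.214.0 vs 190.3.0.0)


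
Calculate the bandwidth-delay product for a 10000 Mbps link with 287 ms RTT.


BDP = bandwidth * RTT
= 10000 Mbps * 287 ms
= 10000 * 1e6 * 287 / 1000 bits
= 2870000000 bits
= 358750000 bytes
= 350341.7969 KB
BDP = 2870000000 bits (358750000 bytes)


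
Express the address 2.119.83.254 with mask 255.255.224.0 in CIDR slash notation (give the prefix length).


Binary: 11111111.11111111.11100000.00000000
Count leading 1s
Prefix: /19


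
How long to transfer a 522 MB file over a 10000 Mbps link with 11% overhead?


Effective throughput = 10000 * (1 - 11/100) = 8900 Mbps
File size in Mb = 522 * 8 = 4176 Mb
Time = 4176 / 8900
Time = 0.4692 seconds


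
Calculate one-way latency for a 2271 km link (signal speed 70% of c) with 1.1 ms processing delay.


Speed = 0.7 * 3e5 km/s = 210000 km/s
Propagation delay = 2271 / 210000 = 0.0108 s = 10.8143 ms
Processing delay = 1.1 ms
Total one-way latency = 11.9143 ms


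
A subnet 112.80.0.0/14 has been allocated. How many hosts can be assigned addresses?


Host bits = 32 - 14 = 18
Total addresses = 2^18 = 262144
Usable = total - 2 (network and broadcast)
Usable hosts: 262142


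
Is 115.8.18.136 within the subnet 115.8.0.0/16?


Subnet network: 115.8.0.0
Test IP AND mask: 115.8.0.0
Yes, 115.8.18.136 is in 115.8.0.0/16


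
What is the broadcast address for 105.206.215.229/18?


Network: 105.206.192.0/18
Host bits = 14
Set all host bits to 1:
Broadcast: 105.206.255.255


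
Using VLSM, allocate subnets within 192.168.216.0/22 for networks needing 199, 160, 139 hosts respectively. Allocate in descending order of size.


199 hosts -> /24 (254 usable): 192.168.216.0/24
160 hosts -> /24 (254 usable): 192.168.217.0/24
139 hosts -> /24 (254 usable): 192.168.218.0/24
Allocation: 192.168.216.0/24 (199 hosts, 254 usable); 192.168.217.0/24 (160 hosts, 254 usable); 192.168.218.0/24 (139 hosts, 254 usable)


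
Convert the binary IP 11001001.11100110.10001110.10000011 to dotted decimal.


11001001 = 201
11100110 = 230
10001110 = 142
10000011 = 131
IP: 201.230.142.131


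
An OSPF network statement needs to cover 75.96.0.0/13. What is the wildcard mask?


Subnet mask: 255.248.0.0
Wildcard = 255.255.255.255 - subnet mask
255 - 255 = 0
255 - 248 = 7
255 - 0 = 255
255 - 0 = 255
Wildcard: 0.7.255.255


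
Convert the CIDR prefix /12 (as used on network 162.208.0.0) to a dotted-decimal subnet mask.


/12 means 12 network bits, 20 host bits
Binary: 11111111111100000000000000000000
Mask: 255.240.0.0


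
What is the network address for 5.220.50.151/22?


IP:   00000101.11011100.00110010.10010111
Mask: 11111111.11111111.11111100.00000000
AND operation:
Net:  00000101.11011100.00110000.00000000
Network: 5.220.48.0/22


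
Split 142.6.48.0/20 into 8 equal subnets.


New prefix = 20 + 3 = 23
Each subnet has 512 addresses
  142.6.48.0/23
  142.6.50.0/23
  142.6.52.0/23
  142.6.54.0/23
  142.6.56.0/23
  142.6.58.0/23
  142.6.60.0/23
  142.6.62.0/23
Subnets: 142.6.48.0/23, 142.6.50.0/23, 142.6.52.0/23, 142.6.54.0/23, 142.6.56.0/23, 142.6.58.0/23, 142.6.60.0/23, 142.6.62.0/23


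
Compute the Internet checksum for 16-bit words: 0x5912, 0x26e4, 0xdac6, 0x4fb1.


Sum all words (with carry folding):
+ 0x5912 = 0x5912
+ 0x26e4 = 0x7ff6
+ 0xdac6 = 0x5abd
+ 0x4fb1 = 0xaa6e
One's complement: ~0xaa6e
Checksum = 0x5591


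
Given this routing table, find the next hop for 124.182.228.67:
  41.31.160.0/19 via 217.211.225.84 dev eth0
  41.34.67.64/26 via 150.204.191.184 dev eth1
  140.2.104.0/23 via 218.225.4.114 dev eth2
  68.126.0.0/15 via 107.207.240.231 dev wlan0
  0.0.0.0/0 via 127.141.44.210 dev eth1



Longest prefix match for 124.182.228.67:
  /19 41.31.160.0: no
  /26 41.34.67.64: no
  /23 140.2.104.0: no
  /15 68.126.0.0: no
  /0 0.0.0.0: MATCH
Selected: next-hop 127.141.44.210 via eth1 (matched /0)


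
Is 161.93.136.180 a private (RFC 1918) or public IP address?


RFC 1918 private ranges:
  10.0.0.0/8 (10.0.0.0 - 10.255.255.255)
  172.16.0.0/12 (172.16.0.0 - 172.31.255.255)
  192.168.0.0/16 (192.168.0.0 - 192.168.255.255)
Public (not in any RFC 1918 range)


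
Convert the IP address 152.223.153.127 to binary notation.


152 = 10011000
223 = 11011111
153 = 10011001
127 = 01111111
Binary: 10011000.11011111.10011001.01111111


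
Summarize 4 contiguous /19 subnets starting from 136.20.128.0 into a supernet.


Original prefix: /19
Number of subnets: 4 = 2^2
New prefix = 19 - 2 = 17
Supernet: 136.20.128.0/17


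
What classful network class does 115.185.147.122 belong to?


First octet: 115
Binary: 01110011
0xxxxxxx -> Class A (1-126)
Class A, default mask 255.0.0.0 (/8)


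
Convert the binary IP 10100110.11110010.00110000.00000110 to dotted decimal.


10100110 = 166
11110010 = 242
00110000 = 48
00000110 = 6
IP: 166.242.48.6


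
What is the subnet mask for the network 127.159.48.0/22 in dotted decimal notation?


/22 means 22 network bits, 10 host bits
Binary: 11111111111111111111110000000000
Mask: 255.255.252.0


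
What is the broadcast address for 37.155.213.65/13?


Network: 37.152.0.0/13
Host bits = 19
Set all host bits to 1:
Broadcast: 37.159.255.255


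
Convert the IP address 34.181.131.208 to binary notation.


34 = 00100010
181 = 10110101
131 = 10000011
208 = 11010000
Binary: 00100010.10110101.10000011.11010000


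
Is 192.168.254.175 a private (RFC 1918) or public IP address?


RFC 1918 private ranges:
  10.0.0.0/8 (10.0.0.0 - 10.255.255.255)
  172.16.0.0/12 (172.16.0.0 - 172.31.255.255)
  192.168.0.0/16 (192.168.0.0 - 192.168.255.255)
Private (in 192.168.0.0/16)


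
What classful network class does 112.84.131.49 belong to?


First octet: 112
Binary: 01110000
0xxxxxxx -> Class A (1-126)
Class A, default mask 255.0.0.0 (/8)


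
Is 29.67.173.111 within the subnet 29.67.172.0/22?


Subnet network: 29.67.172.0
Test IP AND mask: 29.67.172.0
Yes, 29.67.173.111 is in 29.67.172.0/22


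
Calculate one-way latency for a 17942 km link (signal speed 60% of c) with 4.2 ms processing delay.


Speed = 0.6 * 3e5 km/s = 180000 km/s
Propagation delay = 17942 / 180000 = 0.0997 s = 99.6778 ms
Processing delay = 4.2 ms
Total one-way latency = 103.8778 ms


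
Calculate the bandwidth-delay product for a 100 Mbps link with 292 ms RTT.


BDP = bandwidth * RTT
= 100 Mbps * 292 ms
= 100 * 1e6 * 292 / 1000 bits
= 29200000 bits
= 3650000 bytes
= 3564.4531 KB
BDP = 29200000 bits (3650000 bytes)


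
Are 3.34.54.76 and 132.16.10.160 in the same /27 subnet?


Mask: 255.255.255.224
3.34.54.76 AND mask = 3.34.54.64
132.16.10.160 AND mask = 132.16.10.160
No, different subnets (3.34.54.64 vs 132.16.10.160)


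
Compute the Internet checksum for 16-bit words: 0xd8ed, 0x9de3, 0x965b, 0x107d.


Sum all words (with carry folding):
+ 0xd8ed = 0xd8ed
+ 0x9de3 = 0x76d1
+ 0x965b = 0x0d2d
+ 0x107d = 0x1daa
One's complement: ~0x1daa
Checksum = 0xe255


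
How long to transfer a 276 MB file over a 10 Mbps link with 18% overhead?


Effective throughput = 10 * (1 - 18/100) = 8.2 Mbps
File size in Mb = 276 * 8 = 2208 Mb
Time = 2208 / 8.2
Time = 269.2683 seconds


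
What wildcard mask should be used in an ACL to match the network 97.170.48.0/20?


Subnet mask: 255.255.240.0
Wildcard = 255.255.255.255 - subnet mask
255 - 255 = 0
255 - 255 = 0
255 - 240 = 15
255 - 0 = 255
Wildcard: 0.0.15.255


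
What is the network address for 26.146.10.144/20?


IP:   00011010.10010010.00001010.10010000
Mask: 11111111.11111111.11110000.00000000
AND operation:
Net:  00011010.10010010.00000000.00000000
Network: 26.146.0.0/20


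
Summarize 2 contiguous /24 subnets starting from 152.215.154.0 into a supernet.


Original prefix: /24
Number of subnets: 2 = 2^1
New prefix = 24 - 1 = 23
Supernet: 152.215.154.0/23


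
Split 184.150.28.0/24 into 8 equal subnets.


New prefix = 24 + 3 = 27
Each subnet has 32 addresses
  184.150.28.0/27
  184.150.28.32/27
  184.150.28.64/27
  184.150.28.96/27
  184.150.28.128/27
  184.150.28.160/27
  184.150.28.192/27
  184.150.28.224/27
Subnets: 184.150.28.0/27, 184.150.28.32/27, 184.150.28.64/27, 184.150.28.96/27, 184.150.28.128/27, 184.150.28.160/27, 184.150.28.192/27, 184.150.28.224/27


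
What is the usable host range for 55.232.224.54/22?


Network: 55.232.224.0
Broadcast: 55.232.227.255
First usable = network + 1
Last usable = broadcast - 1
Range: 55.232.224.1 to 55.232.227.254


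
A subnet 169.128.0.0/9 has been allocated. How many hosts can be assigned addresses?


Host bits = 32 - 9 = 23
Total addresses = 2^23 = 8388608
Usable = total - 2 (network and broadcast)
Usable hosts: 8388606


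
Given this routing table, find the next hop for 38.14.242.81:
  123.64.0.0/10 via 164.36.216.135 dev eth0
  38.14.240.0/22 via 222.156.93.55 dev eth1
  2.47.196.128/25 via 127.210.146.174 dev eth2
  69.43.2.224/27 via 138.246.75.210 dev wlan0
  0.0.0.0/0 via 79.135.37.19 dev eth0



Longest prefix match for 38.14.242.81:
  /10 123.64.0.0: no
  /22 38.14.240.0: MATCH
  /25 2.47.196.128: no
  /27 69.43.2.224: no
  /0 0.0.0.0: MATCH
Selected: next-hop 222.156.93.55 via eth1 (matched /22)


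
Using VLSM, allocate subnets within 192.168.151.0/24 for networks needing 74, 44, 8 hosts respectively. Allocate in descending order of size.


74 hosts -> /25 (126 usable): 192.168.151.0/25
44 hosts -> /26 (62 usable): 192.168.151.128/26
8 hosts -> /28 (14 usable): 192.168.151.192/28
Allocation: 192.168.151.0/25 (74 hosts, 126 usable); 192.168.151.128/26 (44 hosts, 62 usable); 192.168.151.192/28 (8 hosts, 14 usable)
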